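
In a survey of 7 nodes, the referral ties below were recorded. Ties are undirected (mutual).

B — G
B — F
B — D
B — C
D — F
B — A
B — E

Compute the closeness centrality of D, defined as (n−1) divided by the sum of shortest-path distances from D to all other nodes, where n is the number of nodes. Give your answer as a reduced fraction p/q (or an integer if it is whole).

Distances from D: A:2, B:1, C:2, E:2, F:1, G:2. Sum = 10.
n = 7, so closeness = 6/10 = 3/5.

3/5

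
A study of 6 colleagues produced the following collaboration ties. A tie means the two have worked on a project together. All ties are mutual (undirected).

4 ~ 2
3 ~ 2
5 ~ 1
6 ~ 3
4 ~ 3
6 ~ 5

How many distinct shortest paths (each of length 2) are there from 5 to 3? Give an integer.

The shortest distance is 2, and the only length-2 path is 5–6–3. So there is exactly 1 shortest path.

1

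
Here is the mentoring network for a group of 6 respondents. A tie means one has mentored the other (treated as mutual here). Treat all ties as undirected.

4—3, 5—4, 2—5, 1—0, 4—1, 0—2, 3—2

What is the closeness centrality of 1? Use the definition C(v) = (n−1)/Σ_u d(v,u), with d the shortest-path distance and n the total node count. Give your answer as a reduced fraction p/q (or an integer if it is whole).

Distances from 1: 0:1, 2:2, 3:2, 4:1, 5:2. Sum = 8.
n = 6, so closeness = 5/8.

5/8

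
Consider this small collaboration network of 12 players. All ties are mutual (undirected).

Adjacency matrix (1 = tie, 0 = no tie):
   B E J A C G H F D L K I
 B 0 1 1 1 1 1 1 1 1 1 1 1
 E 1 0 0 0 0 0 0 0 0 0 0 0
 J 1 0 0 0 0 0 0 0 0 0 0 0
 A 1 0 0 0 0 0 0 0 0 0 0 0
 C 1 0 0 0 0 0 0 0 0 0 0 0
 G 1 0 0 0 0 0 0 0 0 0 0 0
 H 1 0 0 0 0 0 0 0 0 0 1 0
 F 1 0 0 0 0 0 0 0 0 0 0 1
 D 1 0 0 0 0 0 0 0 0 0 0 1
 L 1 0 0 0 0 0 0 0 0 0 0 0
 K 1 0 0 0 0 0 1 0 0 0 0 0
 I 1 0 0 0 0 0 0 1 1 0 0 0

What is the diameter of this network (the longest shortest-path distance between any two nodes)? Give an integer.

Eccentricity of each node (its greatest distance to any other): A:2, B:1, C:2, D:2, E:2, F:2, G:2, H:2, I:2, J:2, K:2, L:2.
The maximum eccentricity is 2, realized for instance by the pair E–J via E – B – J. So the diameter is 2.

2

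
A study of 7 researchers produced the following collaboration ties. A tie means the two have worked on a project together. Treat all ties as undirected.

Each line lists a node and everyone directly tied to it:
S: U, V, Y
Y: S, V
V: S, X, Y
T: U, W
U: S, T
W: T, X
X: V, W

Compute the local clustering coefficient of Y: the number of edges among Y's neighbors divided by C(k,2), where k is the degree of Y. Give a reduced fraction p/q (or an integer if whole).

1

Y's neighbors: S and V (k = 2).
Possible neighbor pairs: C(2,2) = 1. Edges among them: S–V → e = 1.
Clustering(Y) = 1/1.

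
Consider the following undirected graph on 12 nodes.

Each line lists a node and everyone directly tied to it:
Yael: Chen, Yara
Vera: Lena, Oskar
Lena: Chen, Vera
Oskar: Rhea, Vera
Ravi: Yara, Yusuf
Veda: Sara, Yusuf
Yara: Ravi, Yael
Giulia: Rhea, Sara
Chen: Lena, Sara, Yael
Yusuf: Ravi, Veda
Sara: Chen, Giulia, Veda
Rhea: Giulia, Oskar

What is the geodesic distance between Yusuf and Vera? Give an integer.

One shortest route is Yusuf – Veda – Sara – Chen – Lena – Vera, which uses 5 edges, and at distance 4 from Yusuf we only reach {Lena, Rhea}, which does not include Vera. So d(Yusuf,Vera) = 5.

5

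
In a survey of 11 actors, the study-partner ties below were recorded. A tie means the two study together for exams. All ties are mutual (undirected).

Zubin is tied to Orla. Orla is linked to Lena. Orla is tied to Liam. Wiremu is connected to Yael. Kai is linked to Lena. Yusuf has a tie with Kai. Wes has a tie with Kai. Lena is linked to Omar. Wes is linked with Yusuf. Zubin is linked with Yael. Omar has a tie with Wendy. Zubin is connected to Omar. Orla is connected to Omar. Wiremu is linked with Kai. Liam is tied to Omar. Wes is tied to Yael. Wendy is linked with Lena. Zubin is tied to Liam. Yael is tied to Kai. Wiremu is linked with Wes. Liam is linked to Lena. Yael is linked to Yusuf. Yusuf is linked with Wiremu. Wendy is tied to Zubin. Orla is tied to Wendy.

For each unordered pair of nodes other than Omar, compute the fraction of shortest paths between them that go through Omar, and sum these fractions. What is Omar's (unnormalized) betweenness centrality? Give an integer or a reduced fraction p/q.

Pairs whose geodesics pass through Omar — Wendy–Liam: 1/4; Zubin–Lena: 1/4.
All other pairs contribute 0.
Summing the contributions gives betweenness(Omar) = 1/2.

1/2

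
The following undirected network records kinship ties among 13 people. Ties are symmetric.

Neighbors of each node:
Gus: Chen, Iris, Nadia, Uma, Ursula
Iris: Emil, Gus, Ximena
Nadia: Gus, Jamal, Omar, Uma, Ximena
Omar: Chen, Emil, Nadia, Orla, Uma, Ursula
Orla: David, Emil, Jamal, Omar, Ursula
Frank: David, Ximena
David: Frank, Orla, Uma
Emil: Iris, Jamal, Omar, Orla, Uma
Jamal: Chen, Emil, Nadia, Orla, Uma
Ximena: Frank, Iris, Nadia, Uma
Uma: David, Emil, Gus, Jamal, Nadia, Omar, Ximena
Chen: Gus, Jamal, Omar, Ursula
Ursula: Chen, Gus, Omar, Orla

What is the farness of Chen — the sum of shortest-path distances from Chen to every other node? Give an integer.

Distances from Chen: David:3, Emil:2, Frank:4, Gus:1, Iris:2, Jamal:1, Nadia:2, Omar:1, Orla:2, Uma:2, Ursula:1, Ximena:3.
Sum = 3 + 2 + 4 + 1 + 2 + 1 + 2 + 1 + 2 + 2 + 1 + 3 = 24.

24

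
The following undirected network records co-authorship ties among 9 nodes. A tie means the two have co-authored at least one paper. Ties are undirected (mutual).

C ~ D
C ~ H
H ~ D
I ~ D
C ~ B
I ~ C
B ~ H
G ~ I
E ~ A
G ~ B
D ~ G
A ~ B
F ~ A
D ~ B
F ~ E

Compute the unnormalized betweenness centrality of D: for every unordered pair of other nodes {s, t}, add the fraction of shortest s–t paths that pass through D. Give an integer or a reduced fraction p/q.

Pairs whose geodesics pass through D — E–I: 1/3; A–I: 1/3; F–I: 1/3; B–I: 1/3; H–I: 1/2; H–G: 1/2; G–C: 1/3.
All other pairs contribute 0.
Summing the contributions gives betweenness(D) = 8/3.

8/3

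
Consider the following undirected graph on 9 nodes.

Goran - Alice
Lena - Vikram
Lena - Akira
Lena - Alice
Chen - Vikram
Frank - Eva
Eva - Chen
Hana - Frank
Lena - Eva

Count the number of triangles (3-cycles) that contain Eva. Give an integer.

0

Eva's neighbors are Chen, Frank, and Lena, but none of them are tied to each other, so no triangle contains Eva.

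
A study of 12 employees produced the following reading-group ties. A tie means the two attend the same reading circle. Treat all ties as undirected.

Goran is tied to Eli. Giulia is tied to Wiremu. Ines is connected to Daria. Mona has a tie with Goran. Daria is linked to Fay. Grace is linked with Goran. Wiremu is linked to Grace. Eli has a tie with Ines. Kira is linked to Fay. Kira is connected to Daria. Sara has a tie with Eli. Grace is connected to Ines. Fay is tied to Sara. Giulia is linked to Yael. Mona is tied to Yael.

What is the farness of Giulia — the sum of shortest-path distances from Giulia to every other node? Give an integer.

35

Distances from Giulia: Daria:4, Eli:4, Fay:5, Goran:3, Grace:2, Ines:3, Kira:5, Mona:2, Sara:5, Wiremu:1, Yael:1.
Sum = 4 + 4 + 5 + 3 + 2 + 3 + 5 + 2 + 5 + 1 + 1 = 35.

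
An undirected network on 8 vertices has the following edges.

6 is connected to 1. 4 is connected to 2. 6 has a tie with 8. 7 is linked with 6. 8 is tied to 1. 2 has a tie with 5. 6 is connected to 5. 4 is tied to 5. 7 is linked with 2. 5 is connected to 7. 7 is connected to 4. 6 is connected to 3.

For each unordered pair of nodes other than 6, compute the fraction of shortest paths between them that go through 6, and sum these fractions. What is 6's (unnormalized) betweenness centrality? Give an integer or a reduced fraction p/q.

Pairs whose geodesics pass through 6 — 1–3: 1; 1–5: 1; 1–7: 1; 1–4: 2/2; 1–2: 2/2; 8–3: 1; 8–5: 1; 8–7: 1; 8–4: 2/2; 8–2: 2/2; 3–5: 1; 3–7: 1; 3–4: 2/2; 3–2: 2/2.
All other pairs contribute 0.
Summing the contributions gives betweenness(6) = 14.

14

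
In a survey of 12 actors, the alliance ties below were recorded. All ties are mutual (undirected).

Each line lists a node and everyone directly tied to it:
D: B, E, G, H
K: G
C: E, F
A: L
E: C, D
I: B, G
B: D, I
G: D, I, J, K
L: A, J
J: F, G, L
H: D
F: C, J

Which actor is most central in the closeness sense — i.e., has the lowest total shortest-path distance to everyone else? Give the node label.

Farness (sum of distances to all others) for each node — A:40, B:30, C:30, D:22, E:28, F:28, G:20, H:32, I:28, J:22, K:30, L:30.
The smallest farness is 20, for G, so G has the highest closeness.

G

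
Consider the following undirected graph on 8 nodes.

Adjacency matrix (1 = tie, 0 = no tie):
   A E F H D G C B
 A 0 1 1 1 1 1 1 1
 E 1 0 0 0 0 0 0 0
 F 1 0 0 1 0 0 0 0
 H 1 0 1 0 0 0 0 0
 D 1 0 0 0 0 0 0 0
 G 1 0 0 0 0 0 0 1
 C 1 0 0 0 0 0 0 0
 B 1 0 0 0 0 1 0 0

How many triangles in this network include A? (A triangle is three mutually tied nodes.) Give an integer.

A's neighbors: B, C, D, E, F, G, and H.
Neighbor pairs that are themselves tied: A–B–G; A–F–H. Each forms one triangle with A, for 2 in total.

2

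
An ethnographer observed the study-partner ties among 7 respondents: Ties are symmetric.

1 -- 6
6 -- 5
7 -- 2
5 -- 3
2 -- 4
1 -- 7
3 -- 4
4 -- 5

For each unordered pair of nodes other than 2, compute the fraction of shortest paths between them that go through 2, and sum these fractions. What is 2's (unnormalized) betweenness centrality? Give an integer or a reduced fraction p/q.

Pairs whose geodesics pass through 2 — 1–4: 1/2; 5–7: 1/2; 7–4: 1; 7–3: 1.
All other pairs contribute 0.
Summing the contributions gives betweenness(2) = 3.

3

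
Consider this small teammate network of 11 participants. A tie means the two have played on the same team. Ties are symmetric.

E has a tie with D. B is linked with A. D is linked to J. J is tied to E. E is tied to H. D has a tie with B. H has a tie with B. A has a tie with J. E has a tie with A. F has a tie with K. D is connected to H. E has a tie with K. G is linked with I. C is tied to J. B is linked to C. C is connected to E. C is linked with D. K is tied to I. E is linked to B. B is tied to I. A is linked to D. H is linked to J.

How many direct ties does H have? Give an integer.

4

H is directly tied to B, D, E, and J. That is 4 neighbors, so the degree of H is 4.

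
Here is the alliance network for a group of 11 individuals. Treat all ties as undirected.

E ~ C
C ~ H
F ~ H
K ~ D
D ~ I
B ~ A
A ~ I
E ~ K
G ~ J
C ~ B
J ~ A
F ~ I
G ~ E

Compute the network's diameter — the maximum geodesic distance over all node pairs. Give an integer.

4

Eccentricity of each node (its greatest distance to any other): A:3, B:3, C:3, D:3, E:3, F:4, G:4, H:4, I:3, J:4, K:3.
The maximum eccentricity is 4, realized for instance by the pair J–H via J – G – E – C – H. So the diameter is 4.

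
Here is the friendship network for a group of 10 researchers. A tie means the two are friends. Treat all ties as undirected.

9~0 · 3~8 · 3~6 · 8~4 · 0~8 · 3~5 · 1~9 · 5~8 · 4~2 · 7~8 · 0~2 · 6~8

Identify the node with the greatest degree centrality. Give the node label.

Degrees — 0:3, 1:1, 2:2, 3:3, 4:2, 5:2, 6:2, 7:1, 8:6, 9:2.
The maximum is 6, attained only by 8.

8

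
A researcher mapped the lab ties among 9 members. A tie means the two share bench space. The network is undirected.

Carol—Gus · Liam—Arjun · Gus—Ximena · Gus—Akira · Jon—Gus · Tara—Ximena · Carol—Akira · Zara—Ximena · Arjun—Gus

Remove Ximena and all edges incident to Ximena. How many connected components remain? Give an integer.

Without Ximena, the remaining ties split the others into: {Akira, Arjun, Carol, Gus, Jon, Liam}; {Zara}; {Tara}.
That's 3 separate components.

3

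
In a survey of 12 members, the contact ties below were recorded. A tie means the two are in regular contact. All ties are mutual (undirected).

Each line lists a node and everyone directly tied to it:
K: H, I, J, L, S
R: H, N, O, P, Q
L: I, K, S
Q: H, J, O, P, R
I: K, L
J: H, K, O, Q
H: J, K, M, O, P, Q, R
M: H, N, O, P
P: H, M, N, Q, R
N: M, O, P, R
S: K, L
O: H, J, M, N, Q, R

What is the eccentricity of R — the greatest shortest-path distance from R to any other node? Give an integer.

Distances from R: H:1, I:3, J:2, K:2, L:3, M:2, N:1, O:1, P:1, Q:1, S:3.
The largest is 3 (to L, I, and S), so the eccentricity of R is 3.

3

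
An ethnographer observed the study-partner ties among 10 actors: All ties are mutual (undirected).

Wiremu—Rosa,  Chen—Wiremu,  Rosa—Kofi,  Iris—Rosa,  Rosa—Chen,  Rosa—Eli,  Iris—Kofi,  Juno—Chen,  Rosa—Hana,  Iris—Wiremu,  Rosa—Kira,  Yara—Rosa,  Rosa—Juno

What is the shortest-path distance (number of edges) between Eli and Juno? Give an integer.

2

One shortest route is Eli – Rosa – Juno, which uses 2 edges, and Eli and Juno are not directly tied, so nothing shorter exists. So d(Eli,Juno) = 2.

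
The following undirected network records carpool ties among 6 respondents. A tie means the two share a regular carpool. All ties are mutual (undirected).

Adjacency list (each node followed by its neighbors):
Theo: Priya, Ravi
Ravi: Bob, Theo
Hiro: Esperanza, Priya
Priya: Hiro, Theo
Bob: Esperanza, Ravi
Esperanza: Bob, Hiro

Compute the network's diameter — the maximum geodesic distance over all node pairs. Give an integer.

3

Eccentricity of each node (its greatest distance to any other): Bob:3, Esperanza:3, Hiro:3, Priya:3, Ravi:3, Theo:3.
The maximum eccentricity is 3, realized for instance by the pair Ravi–Hiro via Ravi – Theo – Priya – Hiro. So the diameter is 3.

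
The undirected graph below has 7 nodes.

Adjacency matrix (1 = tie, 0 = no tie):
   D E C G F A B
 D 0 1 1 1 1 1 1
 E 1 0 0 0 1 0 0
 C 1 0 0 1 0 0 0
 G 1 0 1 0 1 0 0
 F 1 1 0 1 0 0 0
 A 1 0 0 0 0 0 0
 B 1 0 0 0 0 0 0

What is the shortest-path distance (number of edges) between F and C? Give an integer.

One shortest route is F – D – C, which uses 2 edges, and F and C are not directly tied, so nothing shorter exists. So d(F,C) = 2.

2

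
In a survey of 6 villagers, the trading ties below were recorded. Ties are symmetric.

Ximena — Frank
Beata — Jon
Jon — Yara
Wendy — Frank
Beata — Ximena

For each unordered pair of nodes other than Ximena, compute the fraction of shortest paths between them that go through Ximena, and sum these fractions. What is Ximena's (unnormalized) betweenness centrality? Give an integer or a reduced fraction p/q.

Pairs whose geodesics pass through Ximena — Frank–Yara: 1; Frank–Jon: 1; Frank–Beata: 1; Yara–Wendy: 1; Jon–Wendy: 1; Wendy–Beata: 1.
All other pairs contribute 0.
Summing the contributions gives betweenness(Ximena) = 6.

6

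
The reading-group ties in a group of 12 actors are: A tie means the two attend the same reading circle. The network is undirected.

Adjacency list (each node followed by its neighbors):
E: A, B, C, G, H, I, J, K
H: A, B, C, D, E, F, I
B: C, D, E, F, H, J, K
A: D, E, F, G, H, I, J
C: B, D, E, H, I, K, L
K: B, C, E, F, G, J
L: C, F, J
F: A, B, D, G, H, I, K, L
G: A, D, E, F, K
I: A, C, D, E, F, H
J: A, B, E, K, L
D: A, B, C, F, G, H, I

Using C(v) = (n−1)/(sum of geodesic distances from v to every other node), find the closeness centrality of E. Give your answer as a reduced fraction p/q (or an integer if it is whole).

Distances from E: A:1, B:1, C:1, D:2, F:2, G:1, H:1, I:1, J:1, K:1, L:2. Sum = 14.
n = 12, so closeness = 11/14.

11/14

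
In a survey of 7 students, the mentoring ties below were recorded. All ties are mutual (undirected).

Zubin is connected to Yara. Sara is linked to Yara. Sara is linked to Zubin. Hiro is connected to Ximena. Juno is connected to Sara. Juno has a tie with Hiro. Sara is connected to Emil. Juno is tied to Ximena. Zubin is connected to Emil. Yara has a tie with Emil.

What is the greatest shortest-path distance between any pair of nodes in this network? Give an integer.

Eccentricity of each node (its greatest distance to any other): Emil:3, Hiro:3, Juno:2, Sara:2, Ximena:3, Yara:3, Zubin:3.
The maximum eccentricity is 3, realized for instance by the pair Ximena–Yara via Ximena – Juno – Sara – Yara. So the diameter is 3.

3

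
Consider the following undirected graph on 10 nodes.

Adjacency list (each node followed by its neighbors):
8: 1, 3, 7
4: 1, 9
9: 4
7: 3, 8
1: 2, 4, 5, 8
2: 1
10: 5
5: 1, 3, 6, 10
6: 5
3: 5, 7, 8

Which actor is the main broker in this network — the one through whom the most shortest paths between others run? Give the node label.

Unnormalized betweenness of each node: 1:43/2, 2:0, 3:9/2, 4:8, 5:17, 6:0, 7:0, 8:6, 9:0, 10:0.
1 has the largest value, 43/2, making it the main broker — the node through which the most shortest paths run.

1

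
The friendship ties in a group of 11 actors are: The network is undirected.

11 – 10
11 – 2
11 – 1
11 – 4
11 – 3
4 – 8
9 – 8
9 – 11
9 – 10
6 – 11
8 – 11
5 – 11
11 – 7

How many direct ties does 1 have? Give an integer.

1 is directly tied to 11. That is 1 neighbor, so the degree of 1 is 1.

1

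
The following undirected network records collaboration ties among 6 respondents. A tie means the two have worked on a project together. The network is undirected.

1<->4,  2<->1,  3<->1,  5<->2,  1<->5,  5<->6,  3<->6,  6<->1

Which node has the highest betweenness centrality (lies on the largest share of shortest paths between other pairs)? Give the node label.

Unnormalized betweenness of each node: 1:6, 2:0, 3:0, 4:0, 5:1/2, 6:1/2.
1 has the largest value, 6, making it the main broker — the node through which the most shortest paths run.

1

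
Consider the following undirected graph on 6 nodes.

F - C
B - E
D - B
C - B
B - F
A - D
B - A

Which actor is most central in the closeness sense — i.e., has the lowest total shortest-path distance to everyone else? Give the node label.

B

Farness (sum of distances to all others) for each node — A:8, B:5, C:8, D:8, E:9, F:8.
The smallest farness is 5, for B, so B has the highest closeness.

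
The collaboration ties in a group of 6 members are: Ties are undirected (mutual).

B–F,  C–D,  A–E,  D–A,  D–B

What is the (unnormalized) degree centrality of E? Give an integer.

1

E is directly tied to A. That is 1 neighbor, so the degree of E is 1.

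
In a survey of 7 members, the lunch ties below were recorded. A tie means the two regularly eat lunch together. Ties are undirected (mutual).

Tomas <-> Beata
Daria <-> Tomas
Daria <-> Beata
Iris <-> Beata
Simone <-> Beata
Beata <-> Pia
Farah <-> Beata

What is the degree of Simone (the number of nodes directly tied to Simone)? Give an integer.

1

Simone is directly tied to Beata. That is 1 neighbor, so the degree of Simone is 1.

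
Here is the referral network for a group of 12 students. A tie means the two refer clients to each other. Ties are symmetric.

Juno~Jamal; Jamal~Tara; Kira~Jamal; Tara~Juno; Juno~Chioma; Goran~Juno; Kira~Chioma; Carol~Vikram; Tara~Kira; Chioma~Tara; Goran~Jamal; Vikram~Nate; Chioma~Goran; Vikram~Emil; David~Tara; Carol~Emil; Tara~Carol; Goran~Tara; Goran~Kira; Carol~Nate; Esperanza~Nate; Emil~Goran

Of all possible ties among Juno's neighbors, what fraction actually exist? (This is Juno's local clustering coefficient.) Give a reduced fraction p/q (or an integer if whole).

5/6

Juno's neighbors: Chioma, Goran, Jamal, and Tara (k = 4).
Possible neighbor pairs: C(4,2) = 6. Edges among them: Chioma–Goran, Chioma–Tara, Goran–Jamal, Goran–Tara, Jamal–Tara → e = 5.
Clustering(Juno) = 5/6.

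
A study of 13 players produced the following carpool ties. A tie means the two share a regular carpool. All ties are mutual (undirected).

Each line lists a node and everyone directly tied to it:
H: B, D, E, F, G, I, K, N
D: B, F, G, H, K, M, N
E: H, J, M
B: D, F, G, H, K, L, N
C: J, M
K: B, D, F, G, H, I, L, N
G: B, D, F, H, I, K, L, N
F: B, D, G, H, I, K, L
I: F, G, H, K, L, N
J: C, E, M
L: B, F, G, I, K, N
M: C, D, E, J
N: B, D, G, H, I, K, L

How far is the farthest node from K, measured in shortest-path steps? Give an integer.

3

Distances from K: B:1, C:3, D:1, E:2, F:1, G:1, H:1, I:1, J:3, L:1, M:2, N:1.
The largest is 3 (to J and C), so the eccentricity of K is 3.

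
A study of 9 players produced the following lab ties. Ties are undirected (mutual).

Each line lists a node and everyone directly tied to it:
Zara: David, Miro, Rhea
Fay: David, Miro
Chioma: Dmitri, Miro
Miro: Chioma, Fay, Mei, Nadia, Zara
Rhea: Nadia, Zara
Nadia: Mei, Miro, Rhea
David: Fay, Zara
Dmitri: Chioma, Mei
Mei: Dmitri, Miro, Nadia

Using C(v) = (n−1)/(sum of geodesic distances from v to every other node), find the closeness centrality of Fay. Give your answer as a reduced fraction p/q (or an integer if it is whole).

1/2

Distances from Fay: Chioma:2, David:1, Dmitri:3, Mei:2, Miro:1, Nadia:2, Rhea:3, Zara:2. Sum = 16.
n = 9, so closeness = 8/16 = 1/2.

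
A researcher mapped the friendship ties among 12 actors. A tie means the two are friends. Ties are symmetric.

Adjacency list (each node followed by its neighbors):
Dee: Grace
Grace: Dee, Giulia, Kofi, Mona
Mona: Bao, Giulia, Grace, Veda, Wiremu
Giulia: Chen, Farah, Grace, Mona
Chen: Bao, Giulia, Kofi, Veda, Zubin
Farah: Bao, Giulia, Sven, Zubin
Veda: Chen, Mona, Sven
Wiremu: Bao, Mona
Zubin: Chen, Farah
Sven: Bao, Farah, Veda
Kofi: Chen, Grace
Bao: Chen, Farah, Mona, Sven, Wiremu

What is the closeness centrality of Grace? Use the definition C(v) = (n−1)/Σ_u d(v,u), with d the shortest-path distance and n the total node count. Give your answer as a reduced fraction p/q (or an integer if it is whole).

Distances from Grace: Bao:2, Chen:2, Dee:1, Farah:2, Giulia:1, Kofi:1, Mona:1, Sven:3, Veda:2, Wiremu:2, Zubin:3. Sum = 20.
n = 12, so closeness = 11/20.

11/20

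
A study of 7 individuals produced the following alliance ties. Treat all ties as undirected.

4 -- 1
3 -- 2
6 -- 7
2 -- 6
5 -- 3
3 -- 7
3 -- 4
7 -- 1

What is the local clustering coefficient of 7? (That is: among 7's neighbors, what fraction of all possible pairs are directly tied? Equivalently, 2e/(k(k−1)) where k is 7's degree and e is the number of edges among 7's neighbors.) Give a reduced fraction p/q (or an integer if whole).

0

7's neighbors: 1, 3, and 6 (k = 3).
Possible neighbor pairs: C(3,2) = 3. Edges among them: none → e = 0.
Clustering(7) = 0/3 = 0.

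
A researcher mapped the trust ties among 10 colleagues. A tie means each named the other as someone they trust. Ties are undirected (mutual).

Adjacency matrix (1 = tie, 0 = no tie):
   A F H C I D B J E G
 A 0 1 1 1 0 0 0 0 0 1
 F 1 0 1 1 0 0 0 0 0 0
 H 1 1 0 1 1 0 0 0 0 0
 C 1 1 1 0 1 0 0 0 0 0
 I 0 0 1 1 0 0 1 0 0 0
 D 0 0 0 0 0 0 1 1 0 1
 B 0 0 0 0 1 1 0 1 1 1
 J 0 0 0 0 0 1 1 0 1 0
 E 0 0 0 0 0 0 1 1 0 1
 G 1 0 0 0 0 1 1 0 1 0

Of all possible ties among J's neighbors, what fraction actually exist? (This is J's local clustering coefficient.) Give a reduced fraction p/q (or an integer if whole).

J's neighbors: B, D, and E (k = 3).
Possible neighbor pairs: C(3,2) = 3. Edges among them: B–D, B–E → e = 2.
Clustering(J) = 2/3.

2/3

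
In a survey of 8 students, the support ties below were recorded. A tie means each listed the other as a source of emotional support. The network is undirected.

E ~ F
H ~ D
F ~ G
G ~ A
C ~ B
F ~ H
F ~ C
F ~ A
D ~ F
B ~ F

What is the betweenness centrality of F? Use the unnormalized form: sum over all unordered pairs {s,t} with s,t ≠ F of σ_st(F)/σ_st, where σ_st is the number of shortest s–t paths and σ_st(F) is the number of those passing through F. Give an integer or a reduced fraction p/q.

18

Pairs whose geodesics pass through F — G–E: 1; G–D: 1; G–H: 1; G–C: 1; G–B: 1; A–E: 1; A–D: 1; A–H: 1; A–C: 1; A–B: 1; E–D: 1; E–H: 1; E–C: 1; E–B: 1 … (+4 more pairs).
All other pairs contribute 0.
Summing the contributions gives betweenness(F) = 18.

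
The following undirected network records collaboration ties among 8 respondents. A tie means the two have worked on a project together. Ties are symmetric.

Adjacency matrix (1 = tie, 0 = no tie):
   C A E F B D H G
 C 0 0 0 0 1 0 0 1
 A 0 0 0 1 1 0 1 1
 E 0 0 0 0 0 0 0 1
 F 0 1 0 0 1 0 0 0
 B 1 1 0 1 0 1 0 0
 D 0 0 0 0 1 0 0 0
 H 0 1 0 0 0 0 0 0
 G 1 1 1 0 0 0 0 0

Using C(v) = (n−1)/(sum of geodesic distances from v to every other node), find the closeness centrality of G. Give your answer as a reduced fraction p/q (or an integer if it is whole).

Distances from G: A:1, B:2, C:1, D:3, E:1, F:2, H:2. Sum = 12.
n = 8, so closeness = 7/12.

7/12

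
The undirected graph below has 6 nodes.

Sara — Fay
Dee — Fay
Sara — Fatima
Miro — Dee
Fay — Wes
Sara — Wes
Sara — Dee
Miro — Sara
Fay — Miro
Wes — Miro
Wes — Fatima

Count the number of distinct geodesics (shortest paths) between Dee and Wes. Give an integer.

3

The shortest distance is 2. The length-2 paths are: Dee–Fay–Wes; Dee–Miro–Wes; Dee–Sara–Wes.
That gives 3 distinct shortest paths.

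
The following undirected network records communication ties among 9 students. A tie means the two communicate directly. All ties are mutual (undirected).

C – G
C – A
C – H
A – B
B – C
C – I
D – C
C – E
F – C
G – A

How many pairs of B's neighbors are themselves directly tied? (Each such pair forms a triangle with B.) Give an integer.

1

B's neighbors: A and C.
Neighbor pairs that are themselves tied: B–A–C. Each forms one triangle with B, for 1 in total.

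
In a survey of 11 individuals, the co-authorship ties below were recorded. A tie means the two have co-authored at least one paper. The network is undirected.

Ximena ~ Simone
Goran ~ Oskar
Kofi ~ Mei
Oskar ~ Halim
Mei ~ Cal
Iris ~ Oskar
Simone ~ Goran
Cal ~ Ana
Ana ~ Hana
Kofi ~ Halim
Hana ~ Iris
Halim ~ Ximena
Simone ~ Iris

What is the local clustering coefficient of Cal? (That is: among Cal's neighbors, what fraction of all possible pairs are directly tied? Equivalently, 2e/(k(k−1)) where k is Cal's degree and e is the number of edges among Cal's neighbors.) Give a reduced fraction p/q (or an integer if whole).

0

Cal's neighbors: Ana and Mei (k = 2).
Possible neighbor pairs: C(2,2) = 1. Edges among them: none → e = 0.
Clustering(Cal) = 0/1.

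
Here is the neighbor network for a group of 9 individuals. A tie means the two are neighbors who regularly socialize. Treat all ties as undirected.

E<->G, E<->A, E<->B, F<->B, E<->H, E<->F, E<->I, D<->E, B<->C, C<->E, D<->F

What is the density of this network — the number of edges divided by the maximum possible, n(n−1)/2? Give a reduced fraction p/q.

There are 11 edges and 9 nodes, so the maximum possible is C(9,2) = 36.
Density = 11/36.

11/36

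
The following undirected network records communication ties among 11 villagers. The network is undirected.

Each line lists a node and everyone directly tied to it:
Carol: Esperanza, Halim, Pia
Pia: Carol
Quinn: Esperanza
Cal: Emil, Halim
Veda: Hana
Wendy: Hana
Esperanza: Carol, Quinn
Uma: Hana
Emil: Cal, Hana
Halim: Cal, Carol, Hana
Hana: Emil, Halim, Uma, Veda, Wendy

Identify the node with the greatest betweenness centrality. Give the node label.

Unnormalized betweenness of each node: Cal:5/2, Carol:23, Emil:2, Esperanza:9, Halim:26, Hana:53/2, Pia:0, Quinn:0, Uma:0, Veda:0, Wendy:0.
Hana has the largest value, 53/2, making it the main broker — the node through which the most shortest paths run.

Hana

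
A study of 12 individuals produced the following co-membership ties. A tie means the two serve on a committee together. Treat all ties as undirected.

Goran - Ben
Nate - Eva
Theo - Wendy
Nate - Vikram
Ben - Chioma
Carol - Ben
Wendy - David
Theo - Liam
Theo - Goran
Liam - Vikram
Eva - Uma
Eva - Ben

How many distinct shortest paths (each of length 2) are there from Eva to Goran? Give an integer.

1

The shortest distance is 2, and the only length-2 path is Eva–Ben–Goran. So there is exactly 1 shortest path.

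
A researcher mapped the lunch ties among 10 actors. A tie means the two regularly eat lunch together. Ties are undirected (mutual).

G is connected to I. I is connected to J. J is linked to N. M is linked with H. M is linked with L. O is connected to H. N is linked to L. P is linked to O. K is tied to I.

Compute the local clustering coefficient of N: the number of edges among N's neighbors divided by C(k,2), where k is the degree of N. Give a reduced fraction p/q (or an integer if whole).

0

N's neighbors: J and L (k = 2).
Possible neighbor pairs: C(2,2) = 1. Edges among them: none → e = 0.
Clustering(N) = 0/1.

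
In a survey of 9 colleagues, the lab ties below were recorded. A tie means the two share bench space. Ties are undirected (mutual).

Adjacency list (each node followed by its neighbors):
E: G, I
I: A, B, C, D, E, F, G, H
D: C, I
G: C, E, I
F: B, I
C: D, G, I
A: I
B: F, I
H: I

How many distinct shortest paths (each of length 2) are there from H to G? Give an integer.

The shortest distance is 2, and the only length-2 path is H–I–G. So there is exactly 1 shortest path.

1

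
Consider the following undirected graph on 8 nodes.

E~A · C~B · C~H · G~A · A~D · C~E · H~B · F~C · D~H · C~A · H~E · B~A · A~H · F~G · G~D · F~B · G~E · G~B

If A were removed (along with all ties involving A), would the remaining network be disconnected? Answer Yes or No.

Even without A, every remaining node can still reach every other (the residual graph is connected), so A is not a cut vertex.

No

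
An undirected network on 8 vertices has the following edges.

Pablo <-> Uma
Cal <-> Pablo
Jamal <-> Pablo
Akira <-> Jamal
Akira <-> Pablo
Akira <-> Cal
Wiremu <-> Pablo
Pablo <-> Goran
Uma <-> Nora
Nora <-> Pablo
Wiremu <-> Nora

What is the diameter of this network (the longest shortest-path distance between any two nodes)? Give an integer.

Eccentricity of each node (its greatest distance to any other): Akira:2, Cal:2, Goran:2, Jamal:2, Nora:2, Pablo:1, Uma:2, Wiremu:2.
The maximum eccentricity is 2, realized for instance by the pair Uma–Jamal via Uma – Pablo – Jamal. So the diameter is 2.

2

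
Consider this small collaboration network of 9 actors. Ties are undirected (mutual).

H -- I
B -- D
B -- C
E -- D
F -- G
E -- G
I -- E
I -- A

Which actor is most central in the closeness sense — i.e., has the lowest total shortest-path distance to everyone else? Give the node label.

E

Farness (sum of distances to all others) for each node — A:24, B:22, C:29, D:17, E:14, F:26, G:19, H:24, I:17.
The smallest farness is 14, for E, so E has the highest closeness.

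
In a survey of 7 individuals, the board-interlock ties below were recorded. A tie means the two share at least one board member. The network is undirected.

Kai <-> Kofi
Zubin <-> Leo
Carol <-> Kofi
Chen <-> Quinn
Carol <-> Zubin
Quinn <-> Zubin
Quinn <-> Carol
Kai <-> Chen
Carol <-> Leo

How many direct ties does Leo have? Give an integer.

Leo is directly tied to Carol and Zubin. That is 2 neighbors, so the degree of Leo is 2.

2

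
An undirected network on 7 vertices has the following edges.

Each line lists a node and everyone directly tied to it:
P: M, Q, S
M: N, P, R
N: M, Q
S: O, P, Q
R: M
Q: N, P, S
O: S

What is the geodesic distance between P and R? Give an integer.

2

One shortest route is P – M – R, which uses 2 edges, and P and R are not directly tied, so nothing shorter exists. So d(P,R) = 2.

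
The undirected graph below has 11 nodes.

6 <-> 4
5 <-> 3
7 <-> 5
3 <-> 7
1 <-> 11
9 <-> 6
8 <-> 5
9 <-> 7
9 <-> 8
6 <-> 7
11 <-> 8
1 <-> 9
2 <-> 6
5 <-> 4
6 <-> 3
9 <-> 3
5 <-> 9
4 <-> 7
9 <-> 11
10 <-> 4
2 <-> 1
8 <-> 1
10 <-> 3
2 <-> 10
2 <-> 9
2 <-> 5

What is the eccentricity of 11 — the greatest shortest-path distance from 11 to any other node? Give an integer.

Distances from 11: 1:1, 2:2, 3:2, 4:3, 5:2, 6:2, 7:2, 8:1, 9:1, 10:3.
The largest is 3 (to 4 and 10), so the eccentricity of 11 is 3.

3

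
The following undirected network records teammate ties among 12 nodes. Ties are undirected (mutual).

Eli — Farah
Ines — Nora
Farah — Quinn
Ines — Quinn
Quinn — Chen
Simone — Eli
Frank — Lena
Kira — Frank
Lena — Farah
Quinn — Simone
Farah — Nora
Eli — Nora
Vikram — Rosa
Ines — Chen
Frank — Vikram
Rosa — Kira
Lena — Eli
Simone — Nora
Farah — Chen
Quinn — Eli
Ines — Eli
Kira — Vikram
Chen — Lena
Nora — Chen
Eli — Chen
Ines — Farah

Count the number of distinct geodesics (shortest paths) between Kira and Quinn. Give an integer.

3

The shortest distance is 4. The length-4 paths are: Kira–Frank–Lena–Farah–Quinn; Kira–Frank–Lena–Eli–Quinn; Kira–Frank–Lena–Chen–Quinn.
That gives 3 distinct shortest paths.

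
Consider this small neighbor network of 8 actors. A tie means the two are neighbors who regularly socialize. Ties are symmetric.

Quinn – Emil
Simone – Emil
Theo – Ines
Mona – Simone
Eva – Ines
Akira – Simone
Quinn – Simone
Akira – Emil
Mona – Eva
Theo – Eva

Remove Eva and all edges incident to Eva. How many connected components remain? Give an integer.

2

Without Eva, the remaining ties split the others into: {Akira, Emil, Mona, Quinn, Simone}; {Ines, Theo}.
That's 2 separate components.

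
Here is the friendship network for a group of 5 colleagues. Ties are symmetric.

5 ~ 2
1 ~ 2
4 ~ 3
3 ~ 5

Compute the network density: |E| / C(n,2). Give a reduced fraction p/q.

There are 4 edges and 5 nodes, so the maximum possible is C(5,2) = 10.
Density = 4/10 = 2/5.

2/5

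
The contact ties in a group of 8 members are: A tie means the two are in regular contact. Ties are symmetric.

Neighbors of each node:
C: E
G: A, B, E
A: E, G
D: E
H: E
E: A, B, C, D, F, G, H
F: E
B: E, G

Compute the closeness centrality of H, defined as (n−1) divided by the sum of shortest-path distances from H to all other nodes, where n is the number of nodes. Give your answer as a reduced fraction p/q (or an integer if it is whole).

7/13

Distances from H: A:2, B:2, C:2, D:2, E:1, F:2, G:2. Sum = 13.
n = 8, so closeness = 7/13.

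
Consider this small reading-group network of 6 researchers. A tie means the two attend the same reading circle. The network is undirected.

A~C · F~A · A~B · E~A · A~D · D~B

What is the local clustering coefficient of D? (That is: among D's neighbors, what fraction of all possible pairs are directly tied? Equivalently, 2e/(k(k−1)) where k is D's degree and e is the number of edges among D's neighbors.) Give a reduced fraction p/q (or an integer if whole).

D's neighbors: A and B (k = 2).
Possible neighbor pairs: C(2,2) = 1. Edges among them: A–B → e = 1.
Clustering(D) = 1/1.

1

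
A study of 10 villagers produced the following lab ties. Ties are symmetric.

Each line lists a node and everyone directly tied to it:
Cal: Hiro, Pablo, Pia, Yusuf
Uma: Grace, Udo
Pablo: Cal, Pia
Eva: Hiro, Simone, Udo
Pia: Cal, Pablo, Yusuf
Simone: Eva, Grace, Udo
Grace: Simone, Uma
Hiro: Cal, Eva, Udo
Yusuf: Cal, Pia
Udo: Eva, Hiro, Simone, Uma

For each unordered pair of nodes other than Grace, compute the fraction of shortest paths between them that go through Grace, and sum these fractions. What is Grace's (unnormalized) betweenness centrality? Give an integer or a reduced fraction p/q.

Pairs whose geodesics pass through Grace — Simone–Uma: 1/2.
All other pairs contribute 0.
Summing the contributions gives betweenness(Grace) = 1/2.

1/2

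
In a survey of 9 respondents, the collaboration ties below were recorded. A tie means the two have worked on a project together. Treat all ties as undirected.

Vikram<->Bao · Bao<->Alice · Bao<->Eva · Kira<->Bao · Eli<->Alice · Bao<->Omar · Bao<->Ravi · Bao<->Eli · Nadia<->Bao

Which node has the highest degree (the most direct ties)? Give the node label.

Bao

Degrees — Alice:2, Bao:8, Eli:2, Eva:1, Kira:1, Nadia:1, Omar:1, Ravi:1, Vikram:1.
The maximum is 8, attained only by Bao.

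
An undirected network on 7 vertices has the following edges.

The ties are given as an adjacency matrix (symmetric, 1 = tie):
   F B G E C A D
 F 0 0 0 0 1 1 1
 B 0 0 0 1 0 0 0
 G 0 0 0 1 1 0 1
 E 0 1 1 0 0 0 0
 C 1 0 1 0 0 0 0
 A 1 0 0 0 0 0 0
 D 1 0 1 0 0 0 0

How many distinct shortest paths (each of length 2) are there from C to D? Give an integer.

The shortest distance is 2. The length-2 paths are: C–F–D; C–G–D.
That gives 2 distinct shortest paths.

2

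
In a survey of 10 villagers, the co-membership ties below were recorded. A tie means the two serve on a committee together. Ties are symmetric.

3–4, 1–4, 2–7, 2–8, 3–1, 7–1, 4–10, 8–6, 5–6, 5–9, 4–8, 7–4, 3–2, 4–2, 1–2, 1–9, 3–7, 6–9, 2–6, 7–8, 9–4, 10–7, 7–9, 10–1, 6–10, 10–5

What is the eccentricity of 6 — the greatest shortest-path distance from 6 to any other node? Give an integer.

2

Distances from 6: 1:2, 2:1, 3:2, 4:2, 5:1, 7:2, 8:1, 9:1, 10:1.
The largest is 2 (to 4, 7, 3, and 1), so the eccentricity of 6 is 2.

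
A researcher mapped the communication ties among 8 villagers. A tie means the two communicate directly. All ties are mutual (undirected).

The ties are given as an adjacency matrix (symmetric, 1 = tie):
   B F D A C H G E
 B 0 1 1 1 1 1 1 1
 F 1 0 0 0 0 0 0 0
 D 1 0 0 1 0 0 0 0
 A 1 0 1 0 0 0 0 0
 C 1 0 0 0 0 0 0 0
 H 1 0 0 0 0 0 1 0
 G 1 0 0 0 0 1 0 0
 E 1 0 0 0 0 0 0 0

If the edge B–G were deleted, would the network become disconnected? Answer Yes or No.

No

Even without that edge, B still reaches G via B – H – G, so the network stays connected. Not a bridge.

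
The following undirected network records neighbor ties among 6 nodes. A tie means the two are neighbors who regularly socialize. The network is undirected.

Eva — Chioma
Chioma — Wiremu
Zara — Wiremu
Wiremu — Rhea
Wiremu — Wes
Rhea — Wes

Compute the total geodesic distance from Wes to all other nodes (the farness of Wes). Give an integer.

Distances from Wes: Chioma:2, Eva:3, Rhea:1, Wiremu:1, Zara:2.
Sum = 2 + 3 + 1 + 1 + 2 = 9.

9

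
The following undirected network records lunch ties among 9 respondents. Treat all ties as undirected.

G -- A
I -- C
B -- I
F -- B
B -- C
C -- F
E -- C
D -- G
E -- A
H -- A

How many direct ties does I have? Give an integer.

2

I is directly tied to B and C. That is 2 neighbors, so the degree of I is 2.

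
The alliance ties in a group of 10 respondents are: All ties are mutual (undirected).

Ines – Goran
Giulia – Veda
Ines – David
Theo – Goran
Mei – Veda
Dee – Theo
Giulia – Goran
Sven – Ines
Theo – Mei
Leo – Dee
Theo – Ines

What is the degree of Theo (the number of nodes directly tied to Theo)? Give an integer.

Theo is directly tied to Dee, Goran, Ines, and Mei. That is 4 neighbors, so the degree of Theo is 4.

4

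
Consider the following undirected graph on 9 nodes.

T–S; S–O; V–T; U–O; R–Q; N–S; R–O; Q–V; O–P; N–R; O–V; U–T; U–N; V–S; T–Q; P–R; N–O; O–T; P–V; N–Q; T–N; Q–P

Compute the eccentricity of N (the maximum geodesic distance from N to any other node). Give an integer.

Distances from N: O:1, P:2, Q:1, R:1, S:1, T:1, U:1, V:2.
The largest is 2 (to P and V), so the eccentricity of N is 2.

2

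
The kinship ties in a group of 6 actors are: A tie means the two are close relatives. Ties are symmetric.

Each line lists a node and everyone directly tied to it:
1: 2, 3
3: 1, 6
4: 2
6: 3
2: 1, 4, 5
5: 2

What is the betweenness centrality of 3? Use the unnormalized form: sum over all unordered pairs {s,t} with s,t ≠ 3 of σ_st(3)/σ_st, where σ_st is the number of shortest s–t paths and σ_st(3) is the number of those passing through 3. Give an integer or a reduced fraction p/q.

4

Pairs whose geodesics pass through 3 — 4–6: 1; 2–6: 1; 5–6: 1; 6–1: 1.
All other pairs contribute 0.
Summing the contributions gives betweenness(3) = 4.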